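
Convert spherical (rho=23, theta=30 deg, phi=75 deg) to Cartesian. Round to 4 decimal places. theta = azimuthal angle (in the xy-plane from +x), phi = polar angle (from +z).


x = 23 * sin(75) * cos(30) = 19.2399
y = 23 * sin(75) * sin(30) = 11.1081
z = 23 * cos(75) = 5.9528

(19.2399, 11.1081, 5.9528)


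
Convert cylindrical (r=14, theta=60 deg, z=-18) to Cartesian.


x = 14 * cos(60) = 7
y = 14 * sin(60) = 12.1244
z = -18

(7, 12.1244, -18)


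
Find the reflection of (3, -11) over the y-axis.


Reflection across y-axis: (x, y) -> (-x, y)
(3, -11) -> (-3, -11)

(-3, -11)


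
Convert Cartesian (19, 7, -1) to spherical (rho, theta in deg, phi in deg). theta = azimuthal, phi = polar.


rho = sqrt(19^2 + 7^2 + (-1)^2) = 20.2731
theta = atan2(7, 19) = 20.2249 deg
phi = acos(-1/20.2731) = 92.8273 deg

rho = 20.2731, theta = 20.2249 deg, phi = 92.8273 deg


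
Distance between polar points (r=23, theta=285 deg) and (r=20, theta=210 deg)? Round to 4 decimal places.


d = sqrt(r1^2 + r2^2 - 2*r1*r2*cos(t2-t1))
d = sqrt(23^2 + 20^2 - 2*23*20*cos(210-285)) = 26.2847

26.2847


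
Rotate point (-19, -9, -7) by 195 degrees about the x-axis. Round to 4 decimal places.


x' = -19
y' = -9*cos(195) - -7*sin(195) = 6.8816
z' = -9*sin(195) + -7*cos(195) = 9.0909

(-19, 6.8816, 9.0909)


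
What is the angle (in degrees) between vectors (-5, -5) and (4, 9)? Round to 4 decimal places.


dot = -5*4 + -5*9 = -65
|u| = 7.0711, |v| = 9.8489
cos(angle) = -0.9333
angle = 158.9625 degrees

158.9625 degrees


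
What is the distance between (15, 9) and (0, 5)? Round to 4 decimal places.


d = sqrt((0-15)^2 + (5-9)^2) = 15.5242

15.5242


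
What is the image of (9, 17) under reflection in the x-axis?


Reflection across x-axis: (x, y) -> (x, -y)
(9, 17) -> (9, -17)

(9, -17)


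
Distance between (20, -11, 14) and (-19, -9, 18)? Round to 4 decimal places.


d = sqrt((-19-20)^2 + (-9--11)^2 + (18-14)^2) = 39.2556

39.2556


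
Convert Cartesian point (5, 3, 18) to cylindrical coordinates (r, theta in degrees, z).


r = sqrt(5^2 + 3^2) = 5.831
theta = atan2(3, 5) = 30.9638 deg
z = 18

r = 5.831, theta = 30.9638 deg, z = 18


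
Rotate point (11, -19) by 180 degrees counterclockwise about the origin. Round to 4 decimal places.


x' = 11*cos(180) - -19*sin(180) = -11
y' = 11*sin(180) + -19*cos(180) = 19

(-11, 19)


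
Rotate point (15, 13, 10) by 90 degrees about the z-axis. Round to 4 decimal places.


x' = 15*cos(90) - 13*sin(90) = -13
y' = 15*sin(90) + 13*cos(90) = 15
z' = 10

(-13, 15, 10)


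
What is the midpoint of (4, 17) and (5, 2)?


Midpoint = ((4+5)/2, (17+2)/2) = (4.5, 9.5)

(4.5, 9.5)


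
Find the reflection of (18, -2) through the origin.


Reflection through origin: (x, y) -> (-x, -y)
(18, -2) -> (-18, 2)

(-18, 2)


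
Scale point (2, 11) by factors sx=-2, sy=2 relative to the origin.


Scaling: (x*sx, y*sy) = (2*-2, 11*2) = (-4, 22)

(-4, 22)


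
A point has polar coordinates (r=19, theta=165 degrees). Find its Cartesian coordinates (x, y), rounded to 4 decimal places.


x = 19 * cos(165) = -18.3526
y = 19 * sin(165) = 4.9176

(-18.3526, 4.9176)


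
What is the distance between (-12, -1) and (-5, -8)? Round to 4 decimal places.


d = sqrt((-5--12)^2 + (-8--1)^2) = 9.8995

9.8995


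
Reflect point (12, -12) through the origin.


Reflection through origin: (x, y) -> (-x, -y)
(12, -12) -> (-12, 12)

(-12, 12)


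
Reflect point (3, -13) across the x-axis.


Reflection across x-axis: (x, y) -> (x, -y)
(3, -13) -> (3, 13)

(3, 13)


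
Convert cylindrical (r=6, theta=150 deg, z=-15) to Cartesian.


x = 6 * cos(150) = -5.1962
y = 6 * sin(150) = 3
z = -15

(-5.1962, 3, -15)


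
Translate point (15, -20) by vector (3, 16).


Translation: (x+dx, y+dy) = (15+3, -20+16) = (18, -4)

(18, -4)


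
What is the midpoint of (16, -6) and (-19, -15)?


Midpoint = ((16+-19)/2, (-6+-15)/2) = (-1.5, -10.5)

(-1.5, -10.5)


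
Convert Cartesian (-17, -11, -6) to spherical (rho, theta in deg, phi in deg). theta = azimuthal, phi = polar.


rho = sqrt((-17)^2 + (-11)^2 + (-6)^2) = 21.1187
theta = atan2(-11, -17) = 212.9052 deg
phi = acos(-6/21.1187) = 106.5056 deg

rho = 21.1187, theta = 212.9052 deg, phi = 106.5056 deg


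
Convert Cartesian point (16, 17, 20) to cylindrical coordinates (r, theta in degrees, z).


r = sqrt(16^2 + 17^2) = 23.3452
theta = atan2(17, 16) = 46.7357 deg
z = 20

r = 23.3452, theta = 46.7357 deg, z = 20


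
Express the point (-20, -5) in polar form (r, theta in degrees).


r = sqrt((-20)^2 + (-5)^2) = 20.6155
theta = atan2(-5, -20) = 194.0362 degrees

r = 20.6155, theta = 194.0362 degrees


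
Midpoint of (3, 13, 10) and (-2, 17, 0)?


Midpoint = ((3+-2)/2, (13+17)/2, (10+0)/2) = (0.5, 15, 5)

(0.5, 15, 5)


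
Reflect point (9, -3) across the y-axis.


Reflection across y-axis: (x, y) -> (-x, y)
(9, -3) -> (-9, -3)

(-9, -3)


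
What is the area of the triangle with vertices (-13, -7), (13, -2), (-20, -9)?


Area = |x1(y2-y3) + x2(y3-y1) + x3(y1-y2)| / 2
= |-13*(-2--9) + 13*(-9--7) + -20*(-7--2)| / 2
= 8.5

8.5


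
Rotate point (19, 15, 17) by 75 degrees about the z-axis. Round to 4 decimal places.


x' = 19*cos(75) - 15*sin(75) = -9.5713
y' = 19*sin(75) + 15*cos(75) = 22.2349
z' = 17

(-9.5713, 22.2349, 17)


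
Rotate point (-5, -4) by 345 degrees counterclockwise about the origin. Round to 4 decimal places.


x' = -5*cos(345) - -4*sin(345) = -5.8649
y' = -5*sin(345) + -4*cos(345) = -2.5696

(-5.8649, -2.5696)


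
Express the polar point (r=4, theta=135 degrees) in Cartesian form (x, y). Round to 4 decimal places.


x = 4 * cos(135) = -2.8284
y = 4 * sin(135) = 2.8284

(-2.8284, 2.8284)


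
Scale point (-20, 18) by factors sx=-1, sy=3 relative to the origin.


Scaling: (x*sx, y*sy) = (-20*-1, 18*3) = (20, 54)

(20, 54)


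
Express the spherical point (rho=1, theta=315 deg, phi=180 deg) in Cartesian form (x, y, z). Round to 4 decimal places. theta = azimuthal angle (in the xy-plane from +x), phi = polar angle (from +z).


x = 1 * sin(180) * cos(315) = 0
y = 1 * sin(180) * sin(315) = 0
z = 1 * cos(180) = -1

(0, 0, -1)


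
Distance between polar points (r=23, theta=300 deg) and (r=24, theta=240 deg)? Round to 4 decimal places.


d = sqrt(r1^2 + r2^2 - 2*r1*r2*cos(t2-t1))
d = sqrt(23^2 + 24^2 - 2*23*24*cos(240-300)) = 23.516

23.516


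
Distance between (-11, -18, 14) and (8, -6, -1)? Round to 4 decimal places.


d = sqrt((8--11)^2 + (-6--18)^2 + (-1-14)^2) = 27.0185

27.0185


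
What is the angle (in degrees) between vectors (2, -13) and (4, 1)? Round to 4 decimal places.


dot = 2*4 + -13*1 = -5
|u| = 13.1529, |v| = 4.1231
cos(angle) = -0.0922
angle = 95.2901 degrees

95.2901 degrees


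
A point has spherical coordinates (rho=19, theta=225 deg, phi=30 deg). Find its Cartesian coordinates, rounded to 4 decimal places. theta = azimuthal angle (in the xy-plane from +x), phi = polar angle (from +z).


x = 19 * sin(30) * cos(225) = -6.7175
y = 19 * sin(30) * sin(225) = -6.7175
z = 19 * cos(30) = 16.4545

(-6.7175, -6.7175, 16.4545)


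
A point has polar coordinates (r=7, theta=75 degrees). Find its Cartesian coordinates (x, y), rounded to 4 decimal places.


x = 7 * cos(75) = 1.8117
y = 7 * sin(75) = 6.7615

(1.8117, 6.7615)


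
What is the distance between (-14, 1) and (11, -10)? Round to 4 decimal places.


d = sqrt((11--14)^2 + (-10-1)^2) = 27.313

27.313


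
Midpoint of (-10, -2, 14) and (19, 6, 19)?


Midpoint = ((-10+19)/2, (-2+6)/2, (14+19)/2) = (4.5, 2, 16.5)

(4.5, 2, 16.5)


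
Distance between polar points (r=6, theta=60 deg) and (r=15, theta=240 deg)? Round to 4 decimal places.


d = sqrt(r1^2 + r2^2 - 2*r1*r2*cos(t2-t1))
d = sqrt(6^2 + 15^2 - 2*6*15*cos(240-60)) = 21

21


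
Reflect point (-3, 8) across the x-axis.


Reflection across x-axis: (x, y) -> (x, -y)
(-3, 8) -> (-3, -8)

(-3, -8)


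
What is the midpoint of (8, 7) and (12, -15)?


Midpoint = ((8+12)/2, (7+-15)/2) = (10, -4)

(10, -4)


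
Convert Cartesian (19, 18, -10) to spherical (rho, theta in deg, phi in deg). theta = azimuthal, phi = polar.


rho = sqrt(19^2 + 18^2 + (-10)^2) = 28.0179
theta = atan2(18, 19) = 43.4518 deg
phi = acos(-10/28.0179) = 110.9109 deg

rho = 28.0179, theta = 43.4518 deg, phi = 110.9109 deg


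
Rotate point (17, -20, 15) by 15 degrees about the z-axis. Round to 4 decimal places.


x' = 17*cos(15) - -20*sin(15) = 21.5971
y' = 17*sin(15) + -20*cos(15) = -14.9186
z' = 15

(21.5971, -14.9186, 15)


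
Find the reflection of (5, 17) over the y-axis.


Reflection across y-axis: (x, y) -> (-x, y)
(5, 17) -> (-5, 17)

(-5, 17)


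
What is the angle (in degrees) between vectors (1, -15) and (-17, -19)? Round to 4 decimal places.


dot = 1*-17 + -15*-19 = 268
|u| = 15.0333, |v| = 25.4951
cos(angle) = 0.6992
angle = 45.6342 degrees

45.6342 degrees


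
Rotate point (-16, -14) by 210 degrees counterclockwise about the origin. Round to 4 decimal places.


x' = -16*cos(210) - -14*sin(210) = 6.8564
y' = -16*sin(210) + -14*cos(210) = 20.1244

(6.8564, 20.1244)


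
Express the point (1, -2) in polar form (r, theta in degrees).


r = sqrt(1^2 + (-2)^2) = 2.2361
theta = atan2(-2, 1) = 296.5651 degrees

r = 2.2361, theta = 296.5651 degrees


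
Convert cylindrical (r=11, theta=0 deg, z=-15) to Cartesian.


x = 11 * cos(0) = 11
y = 11 * sin(0) = 0
z = -15

(11, 0, -15)


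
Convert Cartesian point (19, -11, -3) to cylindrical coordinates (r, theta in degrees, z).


r = sqrt(19^2 + (-11)^2) = 21.9545
theta = atan2(-11, 19) = 329.9314 deg
z = -3

r = 21.9545, theta = 329.9314 deg, z = -3


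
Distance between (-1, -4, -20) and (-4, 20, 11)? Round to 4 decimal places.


d = sqrt((-4--1)^2 + (20--4)^2 + (11--20)^2) = 39.3192

39.3192


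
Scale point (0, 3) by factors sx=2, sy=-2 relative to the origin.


Scaling: (x*sx, y*sy) = (0*2, 3*-2) = (0, -6)

(0, -6)


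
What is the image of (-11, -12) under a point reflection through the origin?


Reflection through origin: (x, y) -> (-x, -y)
(-11, -12) -> (11, 12)

(11, 12)


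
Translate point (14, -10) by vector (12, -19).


Translation: (x+dx, y+dy) = (14+12, -10+-19) = (26, -29)

(26, -29)


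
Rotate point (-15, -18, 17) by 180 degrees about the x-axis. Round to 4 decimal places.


x' = -15
y' = -18*cos(180) - 17*sin(180) = 18
z' = -18*sin(180) + 17*cos(180) = -17

(-15, 18, -17)


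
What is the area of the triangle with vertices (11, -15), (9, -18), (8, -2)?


Area = |x1(y2-y3) + x2(y3-y1) + x3(y1-y2)| / 2
= |11*(-18--2) + 9*(-2--15) + 8*(-15--18)| / 2
= 17.5

17.5


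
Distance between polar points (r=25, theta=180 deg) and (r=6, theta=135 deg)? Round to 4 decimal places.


d = sqrt(r1^2 + r2^2 - 2*r1*r2*cos(t2-t1))
d = sqrt(25^2 + 6^2 - 2*25*6*cos(135-180)) = 21.1865

21.1865


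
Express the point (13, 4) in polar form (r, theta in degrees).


r = sqrt(13^2 + 4^2) = 13.6015
theta = atan2(4, 13) = 17.1027 degrees

r = 13.6015, theta = 17.1027 degrees


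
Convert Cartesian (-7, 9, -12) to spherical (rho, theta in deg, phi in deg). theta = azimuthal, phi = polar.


rho = sqrt((-7)^2 + 9^2 + (-12)^2) = 16.5529
theta = atan2(9, -7) = 127.875 deg
phi = acos(-12/16.5529) = 136.4644 deg

rho = 16.5529, theta = 127.875 deg, phi = 136.4644 deg


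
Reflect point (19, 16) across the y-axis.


Reflection across y-axis: (x, y) -> (-x, y)
(19, 16) -> (-19, 16)

(-19, 16)


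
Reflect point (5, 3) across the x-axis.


Reflection across x-axis: (x, y) -> (x, -y)
(5, 3) -> (5, -3)

(5, -3)


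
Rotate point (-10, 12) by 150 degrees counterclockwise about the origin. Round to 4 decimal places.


x' = -10*cos(150) - 12*sin(150) = 2.6603
y' = -10*sin(150) + 12*cos(150) = -15.3923

(2.6603, -15.3923)


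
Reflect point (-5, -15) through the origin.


Reflection through origin: (x, y) -> (-x, -y)
(-5, -15) -> (5, 15)

(5, 15)


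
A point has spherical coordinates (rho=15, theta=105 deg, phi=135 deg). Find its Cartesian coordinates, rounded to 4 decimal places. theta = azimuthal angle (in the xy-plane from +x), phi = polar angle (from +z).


x = 15 * sin(135) * cos(105) = -2.7452
y = 15 * sin(135) * sin(105) = 10.2452
z = 15 * cos(135) = -10.6066

(-2.7452, 10.2452, -10.6066)


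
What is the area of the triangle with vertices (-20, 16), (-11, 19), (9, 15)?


Area = |x1(y2-y3) + x2(y3-y1) + x3(y1-y2)| / 2
= |-20*(19-15) + -11*(15-16) + 9*(16-19)| / 2
= 48

48


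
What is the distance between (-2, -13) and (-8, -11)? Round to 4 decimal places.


d = sqrt((-8--2)^2 + (-11--13)^2) = 6.3246

6.3246


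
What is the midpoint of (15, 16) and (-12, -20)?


Midpoint = ((15+-12)/2, (16+-20)/2) = (1.5, -2)

(1.5, -2)


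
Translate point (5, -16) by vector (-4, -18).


Translation: (x+dx, y+dy) = (5+-4, -16+-18) = (1, -34)

(1, -34)


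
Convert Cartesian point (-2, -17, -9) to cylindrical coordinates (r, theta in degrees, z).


r = sqrt((-2)^2 + (-17)^2) = 17.1172
theta = atan2(-17, -2) = 263.2902 deg
z = -9

r = 17.1172, theta = 263.2902 deg, z = -9


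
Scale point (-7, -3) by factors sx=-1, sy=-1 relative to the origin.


Scaling: (x*sx, y*sy) = (-7*-1, -3*-1) = (7, 3)

(7, 3)


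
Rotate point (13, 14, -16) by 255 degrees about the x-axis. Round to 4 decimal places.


x' = 13
y' = 14*cos(255) - -16*sin(255) = -19.0783
z' = 14*sin(255) + -16*cos(255) = -9.3819

(13, -19.0783, -9.3819)


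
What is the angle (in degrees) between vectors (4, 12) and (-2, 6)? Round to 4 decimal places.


dot = 4*-2 + 12*6 = 64
|u| = 12.6491, |v| = 6.3246
cos(angle) = 0.8
angle = 36.8699 degrees

36.8699 degrees


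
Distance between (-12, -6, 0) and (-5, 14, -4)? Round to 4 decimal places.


d = sqrt((-5--12)^2 + (14--6)^2 + (-4-0)^2) = 21.5639

21.5639


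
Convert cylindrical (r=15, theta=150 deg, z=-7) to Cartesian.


x = 15 * cos(150) = -12.9904
y = 15 * sin(150) = 7.5
z = -7

(-12.9904, 7.5, -7)


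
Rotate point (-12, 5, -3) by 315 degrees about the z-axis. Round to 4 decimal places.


x' = -12*cos(315) - 5*sin(315) = -4.9497
y' = -12*sin(315) + 5*cos(315) = 12.0208
z' = -3

(-4.9497, 12.0208, -3)


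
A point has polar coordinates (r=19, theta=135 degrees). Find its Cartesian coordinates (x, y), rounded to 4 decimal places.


x = 19 * cos(135) = -13.435
y = 19 * sin(135) = 13.435

(-13.435, 13.435)


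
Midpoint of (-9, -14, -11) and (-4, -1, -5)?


Midpoint = ((-9+-4)/2, (-14+-1)/2, (-11+-5)/2) = (-6.5, -7.5, -8)

(-6.5, -7.5, -8)


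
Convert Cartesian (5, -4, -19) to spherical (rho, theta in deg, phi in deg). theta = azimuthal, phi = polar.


rho = sqrt(5^2 + (-4)^2 + (-19)^2) = 20.0499
theta = atan2(-4, 5) = 321.3402 deg
phi = acos(-19/20.0499) = 161.3758 deg

rho = 20.0499, theta = 321.3402 deg, phi = 161.3758 deg


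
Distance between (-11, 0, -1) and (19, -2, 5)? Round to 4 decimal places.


d = sqrt((19--11)^2 + (-2-0)^2 + (5--1)^2) = 30.6594

30.6594


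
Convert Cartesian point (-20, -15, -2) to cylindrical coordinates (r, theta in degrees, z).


r = sqrt((-20)^2 + (-15)^2) = 25
theta = atan2(-15, -20) = 216.8699 deg
z = -2

r = 25, theta = 216.8699 deg, z = -2


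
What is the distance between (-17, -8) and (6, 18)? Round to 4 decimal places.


d = sqrt((6--17)^2 + (18--8)^2) = 34.7131

34.7131


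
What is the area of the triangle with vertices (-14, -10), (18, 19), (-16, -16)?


Area = |x1(y2-y3) + x2(y3-y1) + x3(y1-y2)| / 2
= |-14*(19--16) + 18*(-16--10) + -16*(-10-19)| / 2
= 67

67


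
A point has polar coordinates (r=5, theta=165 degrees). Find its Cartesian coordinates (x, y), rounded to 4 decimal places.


x = 5 * cos(165) = -4.8296
y = 5 * sin(165) = 1.2941

(-4.8296, 1.2941)


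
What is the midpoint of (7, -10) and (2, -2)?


Midpoint = ((7+2)/2, (-10+-2)/2) = (4.5, -6)

(4.5, -6)


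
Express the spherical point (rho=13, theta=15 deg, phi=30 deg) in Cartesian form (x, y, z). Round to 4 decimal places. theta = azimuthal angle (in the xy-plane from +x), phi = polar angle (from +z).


x = 13 * sin(30) * cos(15) = 6.2785
y = 13 * sin(30) * sin(15) = 1.6823
z = 13 * cos(30) = 11.2583

(6.2785, 1.6823, 11.2583)


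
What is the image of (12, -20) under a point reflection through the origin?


Reflection through origin: (x, y) -> (-x, -y)
(12, -20) -> (-12, 20)

(-12, 20)


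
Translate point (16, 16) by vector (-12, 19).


Translation: (x+dx, y+dy) = (16+-12, 16+19) = (4, 35)

(4, 35)


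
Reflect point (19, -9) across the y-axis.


Reflection across y-axis: (x, y) -> (-x, y)
(19, -9) -> (-19, -9)

(-19, -9)


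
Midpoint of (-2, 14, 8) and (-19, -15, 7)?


Midpoint = ((-2+-19)/2, (14+-15)/2, (8+7)/2) = (-10.5, -0.5, 7.5)

(-10.5, -0.5, 7.5)


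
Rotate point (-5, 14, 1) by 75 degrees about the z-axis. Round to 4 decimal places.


x' = -5*cos(75) - 14*sin(75) = -14.8171
y' = -5*sin(75) + 14*cos(75) = -1.2062
z' = 1

(-14.8171, -1.2062, 1)


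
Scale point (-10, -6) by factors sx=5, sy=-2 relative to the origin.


Scaling: (x*sx, y*sy) = (-10*5, -6*-2) = (-50, 12)

(-50, 12)


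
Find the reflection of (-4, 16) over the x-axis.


Reflection across x-axis: (x, y) -> (x, -y)
(-4, 16) -> (-4, -16)

(-4, -16)


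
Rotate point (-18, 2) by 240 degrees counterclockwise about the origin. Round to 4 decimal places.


x' = -18*cos(240) - 2*sin(240) = 10.7321
y' = -18*sin(240) + 2*cos(240) = 14.5885

(10.7321, 14.5885)


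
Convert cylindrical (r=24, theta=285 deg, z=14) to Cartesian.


x = 24 * cos(285) = 6.2117
y = 24 * sin(285) = -23.1822
z = 14

(6.2117, -23.1822, 14)


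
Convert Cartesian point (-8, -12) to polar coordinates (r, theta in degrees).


r = sqrt((-8)^2 + (-12)^2) = 14.4222
theta = atan2(-12, -8) = 236.3099 degrees

r = 14.4222, theta = 236.3099 degrees


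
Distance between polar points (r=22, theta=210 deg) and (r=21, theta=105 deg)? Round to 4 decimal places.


d = sqrt(r1^2 + r2^2 - 2*r1*r2*cos(t2-t1))
d = sqrt(22^2 + 21^2 - 2*22*21*cos(105-210)) = 34.1196

34.1196


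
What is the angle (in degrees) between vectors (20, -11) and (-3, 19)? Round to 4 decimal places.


dot = 20*-3 + -11*19 = -269
|u| = 22.8254, |v| = 19.2354
cos(angle) = -0.6127
angle = 127.7834 degrees

127.7834 degrees


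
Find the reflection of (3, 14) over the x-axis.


Reflection across x-axis: (x, y) -> (x, -y)
(3, 14) -> (3, -14)

(3, -14)


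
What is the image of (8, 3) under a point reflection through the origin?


Reflection through origin: (x, y) -> (-x, -y)
(8, 3) -> (-8, -3)

(-8, -3)


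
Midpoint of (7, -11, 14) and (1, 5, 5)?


Midpoint = ((7+1)/2, (-11+5)/2, (14+5)/2) = (4, -3, 9.5)

(4, -3, 9.5)


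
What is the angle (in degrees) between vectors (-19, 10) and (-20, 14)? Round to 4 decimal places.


dot = -19*-20 + 10*14 = 520
|u| = 21.4709, |v| = 24.4131
cos(angle) = 0.992
angle = 7.2335 degrees

7.2335 degrees


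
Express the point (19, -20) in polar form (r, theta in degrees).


r = sqrt(19^2 + (-20)^2) = 27.5862
theta = atan2(-20, 19) = 313.5312 degrees

r = 27.5862, theta = 313.5312 degrees


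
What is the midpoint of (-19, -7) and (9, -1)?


Midpoint = ((-19+9)/2, (-7+-1)/2) = (-5, -4)

(-5, -4)


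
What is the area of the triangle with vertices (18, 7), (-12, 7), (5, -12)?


Area = |x1(y2-y3) + x2(y3-y1) + x3(y1-y2)| / 2
= |18*(7--12) + -12*(-12-7) + 5*(7-7)| / 2
= 285

285


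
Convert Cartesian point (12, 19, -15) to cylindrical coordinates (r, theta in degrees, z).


r = sqrt(12^2 + 19^2) = 22.4722
theta = atan2(19, 12) = 57.7244 deg
z = -15

r = 22.4722, theta = 57.7244 deg, z = -15


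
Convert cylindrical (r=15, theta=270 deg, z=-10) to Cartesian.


x = 15 * cos(270) = 0
y = 15 * sin(270) = -15
z = -10

(0, -15, -10)


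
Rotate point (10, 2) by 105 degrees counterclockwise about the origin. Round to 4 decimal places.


x' = 10*cos(105) - 2*sin(105) = -4.52
y' = 10*sin(105) + 2*cos(105) = 9.1416

(-4.52, 9.1416)


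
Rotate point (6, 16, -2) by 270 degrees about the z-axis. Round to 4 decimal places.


x' = 6*cos(270) - 16*sin(270) = 16
y' = 6*sin(270) + 16*cos(270) = -6
z' = -2

(16, -6, -2)


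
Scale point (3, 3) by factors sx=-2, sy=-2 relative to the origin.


Scaling: (x*sx, y*sy) = (3*-2, 3*-2) = (-6, -6)

(-6, -6)


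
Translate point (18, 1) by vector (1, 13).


Translation: (x+dx, y+dy) = (18+1, 1+13) = (19, 14)

(19, 14)


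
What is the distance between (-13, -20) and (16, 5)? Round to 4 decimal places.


d = sqrt((16--13)^2 + (5--20)^2) = 38.2884

38.2884


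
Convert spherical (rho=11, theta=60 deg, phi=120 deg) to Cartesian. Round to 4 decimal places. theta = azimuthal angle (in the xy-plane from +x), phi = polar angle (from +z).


x = 11 * sin(120) * cos(60) = 4.7631
y = 11 * sin(120) * sin(60) = 8.25
z = 11 * cos(120) = -5.5

(4.7631, 8.25, -5.5)


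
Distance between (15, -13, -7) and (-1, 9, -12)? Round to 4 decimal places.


d = sqrt((-1-15)^2 + (9--13)^2 + (-12--7)^2) = 27.6586

27.6586


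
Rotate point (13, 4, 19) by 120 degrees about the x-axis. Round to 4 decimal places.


x' = 13
y' = 4*cos(120) - 19*sin(120) = -18.4545
z' = 4*sin(120) + 19*cos(120) = -6.0359

(13, -18.4545, -6.0359)


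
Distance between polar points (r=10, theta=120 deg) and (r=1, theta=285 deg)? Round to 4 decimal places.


d = sqrt(r1^2 + r2^2 - 2*r1*r2*cos(t2-t1))
d = sqrt(10^2 + 1^2 - 2*10*1*cos(285-120)) = 10.969

10.969


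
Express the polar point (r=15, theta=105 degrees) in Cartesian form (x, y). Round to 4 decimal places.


x = 15 * cos(105) = -3.8823
y = 15 * sin(105) = 14.4889

(-3.8823, 14.4889)


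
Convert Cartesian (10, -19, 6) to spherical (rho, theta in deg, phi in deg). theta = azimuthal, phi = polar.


rho = sqrt(10^2 + (-19)^2 + 6^2) = 22.2935
theta = atan2(-19, 10) = 297.7585 deg
phi = acos(6/22.2935) = 74.3871 deg

rho = 22.2935, theta = 297.7585 deg, phi = 74.3871 deg


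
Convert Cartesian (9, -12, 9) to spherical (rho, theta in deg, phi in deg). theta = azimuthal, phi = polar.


rho = sqrt(9^2 + (-12)^2 + 9^2) = 17.4929
theta = atan2(-12, 9) = 306.8699 deg
phi = acos(9/17.4929) = 59.0362 deg

rho = 17.4929, theta = 306.8699 deg, phi = 59.0362 deg


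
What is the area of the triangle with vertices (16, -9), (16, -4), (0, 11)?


Area = |x1(y2-y3) + x2(y3-y1) + x3(y1-y2)| / 2
= |16*(-4-11) + 16*(11--9) + 0*(-9--4)| / 2
= 40

40


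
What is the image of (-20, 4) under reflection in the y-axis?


Reflection across y-axis: (x, y) -> (-x, y)
(-20, 4) -> (20, 4)

(20, 4)


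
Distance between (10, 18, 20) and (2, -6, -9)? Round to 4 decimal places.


d = sqrt((2-10)^2 + (-6-18)^2 + (-9-20)^2) = 38.4838

38.4838


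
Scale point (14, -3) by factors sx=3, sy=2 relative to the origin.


Scaling: (x*sx, y*sy) = (14*3, -3*2) = (42, -6)

(42, -6)


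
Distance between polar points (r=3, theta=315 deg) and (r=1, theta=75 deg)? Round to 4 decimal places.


d = sqrt(r1^2 + r2^2 - 2*r1*r2*cos(t2-t1))
d = sqrt(3^2 + 1^2 - 2*3*1*cos(75-315)) = 3.6056

3.6056


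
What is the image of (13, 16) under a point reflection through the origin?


Reflection through origin: (x, y) -> (-x, -y)
(13, 16) -> (-13, -16)

(-13, -16)


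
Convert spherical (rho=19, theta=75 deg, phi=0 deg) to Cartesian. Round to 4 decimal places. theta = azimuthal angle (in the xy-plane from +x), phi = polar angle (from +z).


x = 19 * sin(0) * cos(75) = 0
y = 19 * sin(0) * sin(75) = 0
z = 19 * cos(0) = 19

(0, 0, 19)


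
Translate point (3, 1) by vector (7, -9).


Translation: (x+dx, y+dy) = (3+7, 1+-9) = (10, -8)

(10, -8)


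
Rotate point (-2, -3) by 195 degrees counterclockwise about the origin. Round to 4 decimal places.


x' = -2*cos(195) - -3*sin(195) = 1.1554
y' = -2*sin(195) + -3*cos(195) = 3.4154

(1.1554, 3.4154)


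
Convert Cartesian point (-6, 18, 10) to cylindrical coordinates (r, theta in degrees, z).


r = sqrt((-6)^2 + 18^2) = 18.9737
theta = atan2(18, -6) = 108.4349 deg
z = 10

r = 18.9737, theta = 108.4349 deg, z = 10


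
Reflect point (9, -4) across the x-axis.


Reflection across x-axis: (x, y) -> (x, -y)
(9, -4) -> (9, 4)

(9, 4)


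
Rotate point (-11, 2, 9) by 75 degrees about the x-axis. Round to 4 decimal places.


x' = -11
y' = 2*cos(75) - 9*sin(75) = -8.1757
z' = 2*sin(75) + 9*cos(75) = 4.2612

(-11, -8.1757, 4.2612)


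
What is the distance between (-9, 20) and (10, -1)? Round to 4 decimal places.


d = sqrt((10--9)^2 + (-1-20)^2) = 28.3196

28.3196


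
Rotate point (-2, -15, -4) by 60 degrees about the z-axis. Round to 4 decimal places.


x' = -2*cos(60) - -15*sin(60) = 11.9904
y' = -2*sin(60) + -15*cos(60) = -9.2321
z' = -4

(11.9904, -9.2321, -4)


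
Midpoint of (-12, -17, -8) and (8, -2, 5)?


Midpoint = ((-12+8)/2, (-17+-2)/2, (-8+5)/2) = (-2, -9.5, -1.5)

(-2, -9.5, -1.5)


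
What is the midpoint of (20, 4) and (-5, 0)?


Midpoint = ((20+-5)/2, (4+0)/2) = (7.5, 2)

(7.5, 2)


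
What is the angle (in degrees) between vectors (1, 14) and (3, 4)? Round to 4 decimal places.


dot = 1*3 + 14*4 = 59
|u| = 14.0357, |v| = 5
cos(angle) = 0.8407
angle = 32.7843 degrees

32.7843 degrees


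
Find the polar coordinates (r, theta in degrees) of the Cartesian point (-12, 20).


r = sqrt((-12)^2 + 20^2) = 23.3238
theta = atan2(20, -12) = 120.9638 degrees

r = 23.3238, theta = 120.9638 degrees


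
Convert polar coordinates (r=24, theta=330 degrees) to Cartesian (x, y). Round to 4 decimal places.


x = 24 * cos(330) = 20.7846
y = 24 * sin(330) = -12

(20.7846, -12)


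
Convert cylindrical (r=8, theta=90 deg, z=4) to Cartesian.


x = 8 * cos(90) = 0
y = 8 * sin(90) = 8
z = 4

(0, 8, 4)


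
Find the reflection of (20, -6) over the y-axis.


Reflection across y-axis: (x, y) -> (-x, y)
(20, -6) -> (-20, -6)

(-20, -6)


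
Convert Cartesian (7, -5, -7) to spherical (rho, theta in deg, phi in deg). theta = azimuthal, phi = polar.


rho = sqrt(7^2 + (-5)^2 + (-7)^2) = 11.0905
theta = atan2(-5, 7) = 324.4623 deg
phi = acos(-7/11.0905) = 129.1364 deg

rho = 11.0905, theta = 324.4623 deg, phi = 129.1364 deg


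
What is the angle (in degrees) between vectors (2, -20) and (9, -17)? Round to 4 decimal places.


dot = 2*9 + -20*-17 = 358
|u| = 20.0998, |v| = 19.2354
cos(angle) = 0.926
angle = 22.1867 degrees

22.1867 degrees


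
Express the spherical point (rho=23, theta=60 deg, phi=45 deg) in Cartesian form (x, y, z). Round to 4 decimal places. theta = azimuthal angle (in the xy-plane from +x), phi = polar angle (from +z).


x = 23 * sin(45) * cos(60) = 8.1317
y = 23 * sin(45) * sin(60) = 14.0846
z = 23 * cos(45) = 16.2635

(8.1317, 14.0846, 16.2635)


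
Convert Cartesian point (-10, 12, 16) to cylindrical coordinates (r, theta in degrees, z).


r = sqrt((-10)^2 + 12^2) = 15.6205
theta = atan2(12, -10) = 129.8056 deg
z = 16

r = 15.6205, theta = 129.8056 deg, z = 16


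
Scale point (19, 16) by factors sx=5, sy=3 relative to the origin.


Scaling: (x*sx, y*sy) = (19*5, 16*3) = (95, 48)

(95, 48)


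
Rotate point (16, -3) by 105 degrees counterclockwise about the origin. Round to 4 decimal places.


x' = 16*cos(105) - -3*sin(105) = -1.2433
y' = 16*sin(105) + -3*cos(105) = 16.2313

(-1.2433, 16.2313)


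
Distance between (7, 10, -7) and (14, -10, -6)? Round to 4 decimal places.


d = sqrt((14-7)^2 + (-10-10)^2 + (-6--7)^2) = 21.2132

21.2132


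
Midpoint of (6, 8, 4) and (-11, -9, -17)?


Midpoint = ((6+-11)/2, (8+-9)/2, (4+-17)/2) = (-2.5, -0.5, -6.5)

(-2.5, -0.5, -6.5)


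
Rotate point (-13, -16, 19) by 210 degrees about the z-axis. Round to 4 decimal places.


x' = -13*cos(210) - -16*sin(210) = 3.2583
y' = -13*sin(210) + -16*cos(210) = 20.3564
z' = 19

(3.2583, 20.3564, 19)


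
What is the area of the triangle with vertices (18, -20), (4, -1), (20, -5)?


Area = |x1(y2-y3) + x2(y3-y1) + x3(y1-y2)| / 2
= |18*(-1--5) + 4*(-5--20) + 20*(-20--1)| / 2
= 124

124


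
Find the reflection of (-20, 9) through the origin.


Reflection through origin: (x, y) -> (-x, -y)
(-20, 9) -> (20, -9)

(20, -9)


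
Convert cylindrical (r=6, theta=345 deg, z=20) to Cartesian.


x = 6 * cos(345) = 5.7956
y = 6 * sin(345) = -1.5529
z = 20

(5.7956, -1.5529, 20)


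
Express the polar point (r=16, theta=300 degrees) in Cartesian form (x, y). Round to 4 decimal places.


x = 16 * cos(300) = 8
y = 16 * sin(300) = -13.8564

(8, -13.8564)


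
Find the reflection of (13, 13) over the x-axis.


Reflection across x-axis: (x, y) -> (x, -y)
(13, 13) -> (13, -13)

(13, -13)


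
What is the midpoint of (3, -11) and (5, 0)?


Midpoint = ((3+5)/2, (-11+0)/2) = (4, -5.5)

(4, -5.5)


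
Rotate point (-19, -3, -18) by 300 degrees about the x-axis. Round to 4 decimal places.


x' = -19
y' = -3*cos(300) - -18*sin(300) = -17.0885
z' = -3*sin(300) + -18*cos(300) = -6.4019

(-19, -17.0885, -6.4019)


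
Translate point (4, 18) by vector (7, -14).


Translation: (x+dx, y+dy) = (4+7, 18+-14) = (11, 4)

(11, 4)


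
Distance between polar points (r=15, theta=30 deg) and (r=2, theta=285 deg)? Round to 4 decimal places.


d = sqrt(r1^2 + r2^2 - 2*r1*r2*cos(t2-t1))
d = sqrt(15^2 + 2^2 - 2*15*2*cos(285-30)) = 15.6374

15.6374


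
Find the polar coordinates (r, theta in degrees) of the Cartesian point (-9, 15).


r = sqrt((-9)^2 + 15^2) = 17.4929
theta = atan2(15, -9) = 120.9638 degrees

r = 17.4929, theta = 120.9638 degrees


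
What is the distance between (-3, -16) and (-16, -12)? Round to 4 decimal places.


d = sqrt((-16--3)^2 + (-12--16)^2) = 13.6015

13.6015


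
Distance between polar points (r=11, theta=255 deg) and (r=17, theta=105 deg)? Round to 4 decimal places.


d = sqrt(r1^2 + r2^2 - 2*r1*r2*cos(t2-t1))
d = sqrt(11^2 + 17^2 - 2*11*17*cos(105-255)) = 27.0905

27.0905


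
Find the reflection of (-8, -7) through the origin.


Reflection through origin: (x, y) -> (-x, -y)
(-8, -7) -> (8, 7)

(8, 7)


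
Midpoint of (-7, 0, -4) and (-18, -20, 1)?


Midpoint = ((-7+-18)/2, (0+-20)/2, (-4+1)/2) = (-12.5, -10, -1.5)

(-12.5, -10, -1.5)


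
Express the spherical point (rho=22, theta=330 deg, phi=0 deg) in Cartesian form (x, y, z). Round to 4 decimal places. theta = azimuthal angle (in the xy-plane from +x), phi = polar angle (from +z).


x = 22 * sin(0) * cos(330) = 0
y = 22 * sin(0) * sin(330) = 0
z = 22 * cos(0) = 22

(0, 0, 22)


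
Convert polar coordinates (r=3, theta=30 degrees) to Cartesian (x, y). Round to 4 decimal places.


x = 3 * cos(30) = 2.5981
y = 3 * sin(30) = 1.5

(2.5981, 1.5)


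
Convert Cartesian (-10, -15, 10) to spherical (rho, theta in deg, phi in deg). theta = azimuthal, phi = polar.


rho = sqrt((-10)^2 + (-15)^2 + 10^2) = 20.6155
theta = atan2(-15, -10) = 236.3099 deg
phi = acos(10/20.6155) = 60.9829 deg

rho = 20.6155, theta = 236.3099 deg, phi = 60.9829 deg


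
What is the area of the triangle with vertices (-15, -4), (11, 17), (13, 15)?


Area = |x1(y2-y3) + x2(y3-y1) + x3(y1-y2)| / 2
= |-15*(17-15) + 11*(15--4) + 13*(-4-17)| / 2
= 47

47


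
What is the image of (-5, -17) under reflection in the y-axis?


Reflection across y-axis: (x, y) -> (-x, y)
(-5, -17) -> (5, -17)

(5, -17)


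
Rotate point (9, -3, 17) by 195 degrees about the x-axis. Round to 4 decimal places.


x' = 9
y' = -3*cos(195) - 17*sin(195) = 7.2977
z' = -3*sin(195) + 17*cos(195) = -15.6443

(9, 7.2977, -15.6443)


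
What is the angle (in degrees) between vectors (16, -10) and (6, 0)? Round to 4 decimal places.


dot = 16*6 + -10*0 = 96
|u| = 18.868, |v| = 6
cos(angle) = 0.848
angle = 32.0054 degrees

32.0054 degrees


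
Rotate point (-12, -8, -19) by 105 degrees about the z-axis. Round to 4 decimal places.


x' = -12*cos(105) - -8*sin(105) = 10.8332
y' = -12*sin(105) + -8*cos(105) = -9.5206
z' = -19

(10.8332, -9.5206, -19)


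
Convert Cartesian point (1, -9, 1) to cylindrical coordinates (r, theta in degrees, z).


r = sqrt(1^2 + (-9)^2) = 9.0554
theta = atan2(-9, 1) = 276.3402 deg
z = 1

r = 9.0554, theta = 276.3402 deg, z = 1


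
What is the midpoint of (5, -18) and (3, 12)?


Midpoint = ((5+3)/2, (-18+12)/2) = (4, -3)

(4, -3)


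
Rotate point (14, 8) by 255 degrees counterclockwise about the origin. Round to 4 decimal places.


x' = 14*cos(255) - 8*sin(255) = 4.1039
y' = 14*sin(255) + 8*cos(255) = -15.5935

(4.1039, -15.5935)


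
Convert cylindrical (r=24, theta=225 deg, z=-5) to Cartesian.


x = 24 * cos(225) = -16.9706
y = 24 * sin(225) = -16.9706
z = -5

(-16.9706, -16.9706, -5)


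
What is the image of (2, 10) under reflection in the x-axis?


Reflection across x-axis: (x, y) -> (x, -y)
(2, 10) -> (2, -10)

(2, -10)


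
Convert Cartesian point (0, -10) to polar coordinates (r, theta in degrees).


r = sqrt(0^2 + (-10)^2) = 10
theta = atan2(-10, 0) = 270 degrees

r = 10, theta = 270 degrees


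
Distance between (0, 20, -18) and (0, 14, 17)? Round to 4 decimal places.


d = sqrt((0-0)^2 + (14-20)^2 + (17--18)^2) = 35.5106

35.5106


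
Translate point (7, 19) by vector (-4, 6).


Translation: (x+dx, y+dy) = (7+-4, 19+6) = (3, 25)

(3, 25)


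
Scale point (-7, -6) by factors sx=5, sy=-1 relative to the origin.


Scaling: (x*sx, y*sy) = (-7*5, -6*-1) = (-35, 6)

(-35, 6)


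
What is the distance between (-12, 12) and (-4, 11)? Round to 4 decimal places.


d = sqrt((-4--12)^2 + (11-12)^2) = 8.0623

8.0623


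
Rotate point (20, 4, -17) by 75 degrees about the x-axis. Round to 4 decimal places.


x' = 20
y' = 4*cos(75) - -17*sin(75) = 17.456
z' = 4*sin(75) + -17*cos(75) = -0.5362

(20, 17.456, -0.5362)


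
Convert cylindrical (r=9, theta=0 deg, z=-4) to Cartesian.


x = 9 * cos(0) = 9
y = 9 * sin(0) = 0
z = -4

(9, 0, -4)


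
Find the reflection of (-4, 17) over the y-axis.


Reflection across y-axis: (x, y) -> (-x, y)
(-4, 17) -> (4, 17)

(4, 17)


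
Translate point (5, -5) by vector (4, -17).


Translation: (x+dx, y+dy) = (5+4, -5+-17) = (9, -22)

(9, -22)


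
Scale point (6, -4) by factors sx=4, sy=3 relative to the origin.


Scaling: (x*sx, y*sy) = (6*4, -4*3) = (24, -12)

(24, -12)


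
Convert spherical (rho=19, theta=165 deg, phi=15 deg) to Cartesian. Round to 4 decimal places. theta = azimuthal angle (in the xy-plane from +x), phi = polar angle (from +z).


x = 19 * sin(15) * cos(165) = -4.75
y = 19 * sin(15) * sin(165) = 1.2728
z = 19 * cos(15) = 18.3526

(-4.75, 1.2728, 18.3526)


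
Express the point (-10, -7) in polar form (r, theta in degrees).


r = sqrt((-10)^2 + (-7)^2) = 12.2066
theta = atan2(-7, -10) = 214.992 degrees

r = 12.2066, theta = 214.992 degrees


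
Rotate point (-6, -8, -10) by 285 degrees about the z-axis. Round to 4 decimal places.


x' = -6*cos(285) - -8*sin(285) = -9.2803
y' = -6*sin(285) + -8*cos(285) = 3.725
z' = -10

(-9.2803, 3.725, -10)


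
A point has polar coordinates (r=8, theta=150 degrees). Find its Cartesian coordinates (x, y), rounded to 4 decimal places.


x = 8 * cos(150) = -6.9282
y = 8 * sin(150) = 4

(-6.9282, 4)


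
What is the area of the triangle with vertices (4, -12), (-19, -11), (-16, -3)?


Area = |x1(y2-y3) + x2(y3-y1) + x3(y1-y2)| / 2
= |4*(-11--3) + -19*(-3--12) + -16*(-12--11)| / 2
= 93.5

93.5


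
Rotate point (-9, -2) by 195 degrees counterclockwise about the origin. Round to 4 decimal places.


x' = -9*cos(195) - -2*sin(195) = 8.1757
y' = -9*sin(195) + -2*cos(195) = 4.2612

(8.1757, 4.2612)


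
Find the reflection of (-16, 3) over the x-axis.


Reflection across x-axis: (x, y) -> (x, -y)
(-16, 3) -> (-16, -3)

(-16, -3)


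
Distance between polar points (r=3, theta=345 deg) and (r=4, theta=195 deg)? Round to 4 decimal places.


d = sqrt(r1^2 + r2^2 - 2*r1*r2*cos(t2-t1))
d = sqrt(3^2 + 4^2 - 2*3*4*cos(195-345)) = 6.7664

6.7664


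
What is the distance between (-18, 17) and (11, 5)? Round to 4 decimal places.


d = sqrt((11--18)^2 + (5-17)^2) = 31.3847

31.3847


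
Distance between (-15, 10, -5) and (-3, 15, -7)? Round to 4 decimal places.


d = sqrt((-3--15)^2 + (15-10)^2 + (-7--5)^2) = 13.1529

13.1529


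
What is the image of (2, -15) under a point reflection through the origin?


Reflection through origin: (x, y) -> (-x, -y)
(2, -15) -> (-2, 15)

(-2, 15)


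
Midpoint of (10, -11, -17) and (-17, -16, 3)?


Midpoint = ((10+-17)/2, (-11+-16)/2, (-17+3)/2) = (-3.5, -13.5, -7)

(-3.5, -13.5, -7)


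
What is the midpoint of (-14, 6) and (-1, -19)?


Midpoint = ((-14+-1)/2, (6+-19)/2) = (-7.5, -6.5)

(-7.5, -6.5)


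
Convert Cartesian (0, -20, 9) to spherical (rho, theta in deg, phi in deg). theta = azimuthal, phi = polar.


rho = sqrt(0^2 + (-20)^2 + 9^2) = 21.9317
theta = atan2(-20, 0) = 270 deg
phi = acos(9/21.9317) = 65.7723 deg

rho = 21.9317, theta = 270 deg, phi = 65.7723 deg


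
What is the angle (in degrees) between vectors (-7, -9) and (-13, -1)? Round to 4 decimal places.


dot = -7*-13 + -9*-1 = 100
|u| = 11.4018, |v| = 13.0384
cos(angle) = 0.6727
angle = 47.7263 degrees

47.7263 degrees


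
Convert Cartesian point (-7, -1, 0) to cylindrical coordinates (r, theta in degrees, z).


r = sqrt((-7)^2 + (-1)^2) = 7.0711
theta = atan2(-1, -7) = 188.1301 deg
z = 0

r = 7.0711, theta = 188.1301 deg, z = 0


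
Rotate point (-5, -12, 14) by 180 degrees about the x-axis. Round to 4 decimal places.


x' = -5
y' = -12*cos(180) - 14*sin(180) = 12
z' = -12*sin(180) + 14*cos(180) = -14

(-5, 12, -14)


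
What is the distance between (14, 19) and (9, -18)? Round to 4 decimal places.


d = sqrt((9-14)^2 + (-18-19)^2) = 37.3363

37.3363


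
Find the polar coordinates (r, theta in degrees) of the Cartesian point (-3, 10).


r = sqrt((-3)^2 + 10^2) = 10.4403
theta = atan2(10, -3) = 106.6992 degrees

r = 10.4403, theta = 106.6992 degrees


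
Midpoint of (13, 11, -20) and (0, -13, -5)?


Midpoint = ((13+0)/2, (11+-13)/2, (-20+-5)/2) = (6.5, -1, -12.5)

(6.5, -1, -12.5)


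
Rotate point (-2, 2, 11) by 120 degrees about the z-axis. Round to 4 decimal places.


x' = -2*cos(120) - 2*sin(120) = -0.7321
y' = -2*sin(120) + 2*cos(120) = -2.7321
z' = 11

(-0.7321, -2.7321, 11)


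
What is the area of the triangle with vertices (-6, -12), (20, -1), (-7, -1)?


Area = |x1(y2-y3) + x2(y3-y1) + x3(y1-y2)| / 2
= |-6*(-1--1) + 20*(-1--12) + -7*(-12--1)| / 2
= 148.5

148.5


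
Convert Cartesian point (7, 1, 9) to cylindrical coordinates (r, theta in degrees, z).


r = sqrt(7^2 + 1^2) = 7.0711
theta = atan2(1, 7) = 8.1301 deg
z = 9

r = 7.0711, theta = 8.1301 deg, z = 9


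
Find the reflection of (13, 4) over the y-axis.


Reflection across y-axis: (x, y) -> (-x, y)
(13, 4) -> (-13, 4)

(-13, 4)


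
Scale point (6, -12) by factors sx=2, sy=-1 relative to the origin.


Scaling: (x*sx, y*sy) = (6*2, -12*-1) = (12, 12)

(12, 12)


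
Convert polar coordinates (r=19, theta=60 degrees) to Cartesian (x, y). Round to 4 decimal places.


x = 19 * cos(60) = 9.5
y = 19 * sin(60) = 16.4545

(9.5, 16.4545)


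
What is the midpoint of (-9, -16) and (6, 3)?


Midpoint = ((-9+6)/2, (-16+3)/2) = (-1.5, -6.5)

(-1.5, -6.5)
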